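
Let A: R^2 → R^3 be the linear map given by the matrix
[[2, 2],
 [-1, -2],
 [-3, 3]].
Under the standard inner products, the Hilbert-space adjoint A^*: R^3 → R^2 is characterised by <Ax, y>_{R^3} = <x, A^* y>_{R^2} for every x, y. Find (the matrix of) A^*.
A^* = A^T =
[[2, -1, -3],
 [2, -2, 3]]

For real matrices with standard dot products, the defining identity <Ax, y> = <x, A^* y> gives (Ax)^T y = x^T (A^*) y, i.e. x^T A^T y = x^T (A^*) y. Since this holds for all x, y, we must have A^* = A^T. Therefore
A^* =
[[2, -1, -3],
 [2, -2, 3]].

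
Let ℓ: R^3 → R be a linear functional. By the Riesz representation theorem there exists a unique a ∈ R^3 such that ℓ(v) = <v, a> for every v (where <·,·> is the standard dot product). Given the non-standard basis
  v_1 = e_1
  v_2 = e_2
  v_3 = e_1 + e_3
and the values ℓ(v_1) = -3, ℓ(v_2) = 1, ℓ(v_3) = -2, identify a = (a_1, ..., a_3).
a = (-3, 1, 1)

Write a = (a_1, ..., a_3) in the standard basis. For each basis vector v_i, ℓ(v_i) = <v_i, a> is a linear equation in the a_j's. Collect the n equations into a matrix system V a = ℓ, where row i of V is v_i (expressed in the standard basis). Since V is invertible (lower-triangular with 1s on the diagonal, up to permutation), solve by back-substitution:
  V =
[[1, 0, 0],
 [0, 1, 0],
 [1, 0, 1]]
  V a = (-3, 1, -2)
Solving gives a = (-3, 1, 1).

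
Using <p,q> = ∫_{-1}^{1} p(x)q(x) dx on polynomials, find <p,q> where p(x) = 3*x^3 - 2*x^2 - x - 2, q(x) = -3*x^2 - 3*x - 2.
<p,q> = 232/15

Expand the product: p(x)·q(x) = -9*x^5 - 3*x^4 + 3*x^3 + 13*x^2 + 8*x + 4.
∫_{-1}^{1} of each monomial x^k gives [2/(k+1) if k even, 0 if k odd]. Integrating term-by-term (or equivalently evaluating the antiderivative F(x) = -3*x^6/2 - 3*x^5/5 + 3*x^4/4 + 13*x^3/3 + 4*x^2 + 4*x at the endpoints):
  F(1) − F(−1) = 659/60 − (-269/60) = 232/15.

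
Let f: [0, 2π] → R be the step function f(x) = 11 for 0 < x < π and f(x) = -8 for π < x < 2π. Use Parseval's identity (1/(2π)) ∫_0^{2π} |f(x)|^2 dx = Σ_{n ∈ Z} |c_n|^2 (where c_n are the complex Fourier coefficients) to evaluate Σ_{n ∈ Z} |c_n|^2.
Σ |c_n|^2 = 185/2

Parseval equates the L^2 energy of f (normalised by 1/(2π)) with the ℓ^2 sum of its Fourier coefficients: (1/(2π)) ∫_0^{2π} |f|^2 = Σ |c_n|^2.
Compute the left side: (1/(2π)) [∫_0^π 11^2 dx + ∫_π^{2π} (-8)^2 dx] = (1/(2π)) · (121π + 64π) = (121 + 64)/2 = 185/2.
So Σ_{n ∈ Z} |c_n|^2 = 185/2.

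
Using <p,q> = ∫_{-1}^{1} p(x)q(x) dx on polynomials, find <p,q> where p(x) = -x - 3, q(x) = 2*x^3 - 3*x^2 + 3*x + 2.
<p,q> = -44/5

Expand the product: p(x)·q(x) = -2*x^4 - 3*x^3 + 6*x^2 - 11*x - 6.
∫_{-1}^{1} of each monomial x^k gives [2/(k+1) if k even, 0 if k odd]. Integrating term-by-term (or equivalently evaluating the antiderivative F(x) = -2*x^5/5 - 3*x^4/4 + 2*x^3 - 11*x^2/2 - 6*x at the endpoints):
  F(1) − F(−1) = -213/20 − (-37/20) = -44/5.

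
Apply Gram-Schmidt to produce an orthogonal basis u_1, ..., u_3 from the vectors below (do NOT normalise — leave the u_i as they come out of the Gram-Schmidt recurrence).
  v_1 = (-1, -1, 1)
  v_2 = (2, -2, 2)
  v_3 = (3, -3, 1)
Orthogonal basis:
  u_1 = (-1, -1, 1)
  u_2 = (8/3, -4/3, 4/3)
  u_3 = (0, -1, -1)

Apply the Gram-Schmidt recurrence
  u_1 = v_1
  u_i = v_i − Σ_{j<i} ((v_i · u_j) / (u_j · u_j)) · u_j.

Step by step this gives:
  u_1 = (-1, -1, 1)
  u_2 = (8/3, -4/3, 4/3)
  u_3 = (0, -1, -1)

Orthogonality check:
  u_2 · u_1 = 0 (should be 0)
  u_3 · u_1 = 0 (should be 0)
  u_3 · u_2 = 0 (should be 0)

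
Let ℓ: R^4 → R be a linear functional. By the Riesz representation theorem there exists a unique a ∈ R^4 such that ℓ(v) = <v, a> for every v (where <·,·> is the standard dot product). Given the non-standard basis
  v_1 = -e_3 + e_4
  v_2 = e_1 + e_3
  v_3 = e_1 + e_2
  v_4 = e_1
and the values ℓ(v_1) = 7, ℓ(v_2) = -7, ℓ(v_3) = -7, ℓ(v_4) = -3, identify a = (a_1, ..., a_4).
a = (-3, -4, -4, 3)

Write a = (a_1, ..., a_4) in the standard basis. For each basis vector v_i, ℓ(v_i) = <v_i, a> is a linear equation in the a_j's. Collect the n equations into a matrix system V a = ℓ, where row i of V is v_i (expressed in the standard basis). Since V is invertible (lower-triangular with 1s on the diagonal, up to permutation), solve by back-substitution:
  V =
[[0, 0, -1, 1],
 [1, 0, 1, 0],
 [1, 1, 0, 0],
 [1, 0, 0, 0]]
  V a = (7, -7, -7, -3)
Solving gives a = (-3, -4, -4, 3).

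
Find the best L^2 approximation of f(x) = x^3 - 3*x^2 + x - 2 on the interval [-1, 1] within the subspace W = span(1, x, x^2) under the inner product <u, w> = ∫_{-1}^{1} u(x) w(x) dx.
g(x) = -3*x^2 + 8*x/5 - 2

The best approximation g ∈ W is the orthogonal projection of f onto W. Writing g = a_0 + a_1 x + a_2 x^2, the coefficients solve the normal equations G · a = b where
  G_{ij} = <φ_i, φ_j> and b_i = <f, φ_i>, with φ_0 = 1, φ_1 = x, φ_2 = x^2.
G =
  [2, 0, 2/3]
  [0, 2/3, 0]
  [2/3, 0, 2/5],
b = (-6, 16/15, -38/15).
Solving gives a_0 = -2, a_1 = 8/5, a_2 = -3, so
  g(x) = -3*x^2 + 8*x/5 - 2.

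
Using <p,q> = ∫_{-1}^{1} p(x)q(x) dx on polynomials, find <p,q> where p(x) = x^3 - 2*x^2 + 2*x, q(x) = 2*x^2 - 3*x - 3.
<p,q> = -14/5

Expand the product: p(x)·q(x) = 2*x^5 - 7*x^4 + 7*x^3 - 6*x.
∫_{-1}^{1} of each monomial x^k gives [2/(k+1) if k even, 0 if k odd]. Integrating term-by-term (or equivalently evaluating the antiderivative F(x) = x^6/3 - 7*x^5/5 + 7*x^4/4 - 3*x^2 at the endpoints):
  F(1) − F(−1) = -139/60 − (29/60) = -14/5.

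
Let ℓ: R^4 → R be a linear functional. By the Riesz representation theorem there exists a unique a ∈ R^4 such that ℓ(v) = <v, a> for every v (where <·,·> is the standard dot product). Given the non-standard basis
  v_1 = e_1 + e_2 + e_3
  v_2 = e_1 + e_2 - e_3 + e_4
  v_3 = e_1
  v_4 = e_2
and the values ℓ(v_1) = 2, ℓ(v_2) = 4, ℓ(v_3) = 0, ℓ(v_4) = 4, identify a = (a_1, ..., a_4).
a = (0, 4, -2, -2)

Write a = (a_1, ..., a_4) in the standard basis. For each basis vector v_i, ℓ(v_i) = <v_i, a> is a linear equation in the a_j's. Collect the n equations into a matrix system V a = ℓ, where row i of V is v_i (expressed in the standard basis). Since V is invertible (lower-triangular with 1s on the diagonal, up to permutation), solve by back-substitution:
  V =
[[1, 1, 1, 0],
 [1, 1, -1, 1],
 [1, 0, 0, 0],
 [0, 1, 0, 0]]
  V a = (2, 4, 0, 4)
Solving gives a = (0, 4, -2, -2).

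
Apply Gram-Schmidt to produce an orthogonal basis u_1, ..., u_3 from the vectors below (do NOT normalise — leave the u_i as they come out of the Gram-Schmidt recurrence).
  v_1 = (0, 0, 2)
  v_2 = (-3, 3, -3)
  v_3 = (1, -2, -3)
Orthogonal basis:
  u_1 = (0, 0, 2)
  u_2 = (-3, 3, 0)
  u_3 = (-1/2, -1/2, 0)

Apply the Gram-Schmidt recurrence
  u_1 = v_1
  u_i = v_i − Σ_{j<i} ((v_i · u_j) / (u_j · u_j)) · u_j.

Step by step this gives:
  u_1 = (0, 0, 2)
  u_2 = (-3, 3, 0)
  u_3 = (-1/2, -1/2, 0)

Orthogonality check:
  u_2 · u_1 = 0 (should be 0)
  u_3 · u_1 = 0 (should be 0)
  u_3 · u_2 = 0 (should be 0)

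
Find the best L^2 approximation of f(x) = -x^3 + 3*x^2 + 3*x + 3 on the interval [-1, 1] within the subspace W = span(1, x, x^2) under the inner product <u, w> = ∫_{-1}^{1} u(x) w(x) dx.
g(x) = 3*x^2 + 12*x/5 + 3

The best approximation g ∈ W is the orthogonal projection of f onto W. Writing g = a_0 + a_1 x + a_2 x^2, the coefficients solve the normal equations G · a = b where
  G_{ij} = <φ_i, φ_j> and b_i = <f, φ_i>, with φ_0 = 1, φ_1 = x, φ_2 = x^2.
G =
  [2, 0, 2/3]
  [0, 2/3, 0]
  [2/3, 0, 2/5],
b = (8, 8/5, 16/5).
Solving gives a_0 = 3, a_1 = 12/5, a_2 = 3, so
  g(x) = 3*x^2 + 12*x/5 + 3.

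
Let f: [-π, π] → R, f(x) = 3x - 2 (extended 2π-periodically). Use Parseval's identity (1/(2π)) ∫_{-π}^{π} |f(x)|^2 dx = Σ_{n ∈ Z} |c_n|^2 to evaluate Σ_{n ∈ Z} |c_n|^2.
Σ |c_n|^2 = 3π^2 + 4

Expand and integrate term by term over [-π, π]:
  ∫ (3x)^2 dx = 9·(2π^3/3); ∫ 2·3·(-2)·x dx = 0 (odd integrand); ∫ (-2)^2 dx = 4·2π.
So (1/(2π)) ∫_{-π}^{π} (3x - 2)^2 dx = 9π^2/3 + 4 = 3π^2 + 4.
Parseval ⇒ Σ |c_n|^2 = 3π^2 + 4.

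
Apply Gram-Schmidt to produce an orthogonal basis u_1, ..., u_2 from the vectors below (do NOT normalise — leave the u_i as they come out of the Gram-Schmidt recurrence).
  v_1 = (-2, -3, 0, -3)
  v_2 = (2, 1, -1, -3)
Orthogonal basis:
  u_1 = (-2, -3, 0, -3)
  u_2 = (24/11, 14/11, -1, -30/11)

Apply the Gram-Schmidt recurrence
  u_1 = v_1
  u_i = v_i − Σ_{j<i} ((v_i · u_j) / (u_j · u_j)) · u_j.

Step by step this gives:
  u_1 = (-2, -3, 0, -3)
  u_2 = (24/11, 14/11, -1, -30/11)

Orthogonality check:
  u_2 · u_1 = 0 (should be 0)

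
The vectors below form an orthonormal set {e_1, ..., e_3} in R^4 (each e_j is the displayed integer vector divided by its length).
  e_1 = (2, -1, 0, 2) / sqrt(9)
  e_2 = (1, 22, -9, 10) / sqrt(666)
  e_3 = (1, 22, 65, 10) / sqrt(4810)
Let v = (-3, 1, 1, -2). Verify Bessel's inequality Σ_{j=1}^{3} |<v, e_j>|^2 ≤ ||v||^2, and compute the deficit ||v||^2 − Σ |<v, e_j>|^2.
Σ |<v, e_j>|^2 = 939/65; ||v||^2 = 15; deficit = 36/65

Write each e_j = u_j / sqrt(<u_j, u_j>) where u_j is the displayed integer vector. Then <v, e_j> = <v, u_j> / sqrt(<u_j, u_j>), so |<v, e_j>|^2 = <v, u_j>^2 / <u_j, u_j>.
Coefficients: <v, e_1> = -11/sqrt(9), <v, e_2> = -10/sqrt(666), <v, e_3> = 64/sqrt(4810).
Square and sum: Σ |<v, e_j>|^2 = 939/65.
Compute ||v||^2 = v·v = 15.
Deficit = 15 − 939/65 = 36/65 ≥ 0, confirming Bessel's inequality. (The deficit equals ||v − Σ <v,e_j> e_j||^2, the squared distance from v to span{e_j}.)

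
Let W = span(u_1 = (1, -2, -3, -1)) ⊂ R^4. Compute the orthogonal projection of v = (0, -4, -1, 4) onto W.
proj_W(v) = (7/15, -14/15, -7/5, -7/15)

Set up U = [u_1 | ... | u_1] ∈ R^(4×1). The projector onto W = col(U) is P = U (U^T U)^(-1) U^T.
Compute U^T U =
  [15],
and U^T v = (7).
Solve U^T U · c = U^T v for the coefficients: c = (7/15). The projection is proj_W(v) = U c.
Check: (v - proj_W(v)) · u_1 = 0  (should be 0).
Result: proj_W(v) = (7/15, -14/15, -7/5, -7/15).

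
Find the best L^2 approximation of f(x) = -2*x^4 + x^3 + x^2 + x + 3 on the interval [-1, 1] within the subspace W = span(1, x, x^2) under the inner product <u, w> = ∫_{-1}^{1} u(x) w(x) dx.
g(x) = -5*x^2/7 + 8*x/5 + 111/35

The best approximation g ∈ W is the orthogonal projection of f onto W. Writing g = a_0 + a_1 x + a_2 x^2, the coefficients solve the normal equations G · a = b where
  G_{ij} = <φ_i, φ_j> and b_i = <f, φ_i>, with φ_0 = 1, φ_1 = x, φ_2 = x^2.
G =
  [2, 0, 2/3]
  [0, 2/3, 0]
  [2/3, 0, 2/5],
b = (88/15, 16/15, 64/35).
Solving gives a_0 = 111/35, a_1 = 8/5, a_2 = -5/7, so
  g(x) = -5*x^2/7 + 8*x/5 + 111/35.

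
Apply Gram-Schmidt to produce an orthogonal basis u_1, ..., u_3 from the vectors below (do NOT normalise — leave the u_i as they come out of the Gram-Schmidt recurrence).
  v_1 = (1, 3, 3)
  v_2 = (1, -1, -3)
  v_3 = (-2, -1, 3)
Orthogonal basis:
  u_1 = (1, 3, 3)
  u_2 = (30/19, 14/19, -24/19)
  u_3 = (9/22, -9/22, 3/11)

Apply the Gram-Schmidt recurrence
  u_1 = v_1
  u_i = v_i − Σ_{j<i} ((v_i · u_j) / (u_j · u_j)) · u_j.

Step by step this gives:
  u_1 = (1, 3, 3)
  u_2 = (30/19, 14/19, -24/19)
  u_3 = (9/22, -9/22, 3/11)

Orthogonality check:
  u_2 · u_1 = 0 (should be 0)
  u_3 · u_1 = 0 (should be 0)
  u_3 · u_2 = 0 (should be 0)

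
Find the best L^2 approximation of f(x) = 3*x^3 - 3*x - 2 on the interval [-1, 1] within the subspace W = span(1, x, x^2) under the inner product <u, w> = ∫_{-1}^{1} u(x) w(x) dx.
g(x) = -6*x/5 - 2

The best approximation g ∈ W is the orthogonal projection of f onto W. Writing g = a_0 + a_1 x + a_2 x^2, the coefficients solve the normal equations G · a = b where
  G_{ij} = <φ_i, φ_j> and b_i = <f, φ_i>, with φ_0 = 1, φ_1 = x, φ_2 = x^2.
G =
  [2, 0, 2/3]
  [0, 2/3, 0]
  [2/3, 0, 2/5],
b = (-4, -4/5, -4/3).
Solving gives a_0 = -2, a_1 = -6/5, a_2 = 0, so
  g(x) = -6*x/5 - 2.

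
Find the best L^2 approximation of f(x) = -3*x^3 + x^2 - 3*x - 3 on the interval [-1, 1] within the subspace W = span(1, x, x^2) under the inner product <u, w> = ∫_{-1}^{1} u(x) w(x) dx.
g(x) = x^2 - 24*x/5 - 3

The best approximation g ∈ W is the orthogonal projection of f onto W. Writing g = a_0 + a_1 x + a_2 x^2, the coefficients solve the normal equations G · a = b where
  G_{ij} = <φ_i, φ_j> and b_i = <f, φ_i>, with φ_0 = 1, φ_1 = x, φ_2 = x^2.
G =
  [2, 0, 2/3]
  [0, 2/3, 0]
  [2/3, 0, 2/5],
b = (-16/3, -16/5, -8/5).
Solving gives a_0 = -3, a_1 = -24/5, a_2 = 1, so
  g(x) = x^2 - 24*x/5 - 3.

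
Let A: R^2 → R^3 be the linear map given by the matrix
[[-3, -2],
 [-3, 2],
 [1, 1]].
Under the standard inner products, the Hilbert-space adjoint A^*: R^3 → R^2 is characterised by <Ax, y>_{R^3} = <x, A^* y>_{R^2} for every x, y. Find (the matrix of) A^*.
A^* = A^T =
[[-3, -3, 1],
 [-2, 2, 1]]

For real matrices with standard dot products, the defining identity <Ax, y> = <x, A^* y> gives (Ax)^T y = x^T (A^*) y, i.e. x^T A^T y = x^T (A^*) y. Since this holds for all x, y, we must have A^* = A^T. Therefore
A^* =
[[-3, -3, 1],
 [-2, 2, 1]].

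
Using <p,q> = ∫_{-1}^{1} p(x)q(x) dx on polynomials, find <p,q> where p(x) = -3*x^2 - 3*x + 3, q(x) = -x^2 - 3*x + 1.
<p,q> = 46/5

Expand the product: p(x)·q(x) = 3*x^4 + 12*x^3 + 3*x^2 - 12*x + 3.
∫_{-1}^{1} of each monomial x^k gives [2/(k+1) if k even, 0 if k odd]. Integrating term-by-term (or equivalently evaluating the antiderivative F(x) = 3*x^5/5 + 3*x^4 + x^3 - 6*x^2 + 3*x at the endpoints):
  F(1) − F(−1) = 8/5 − (-38/5) = 46/5.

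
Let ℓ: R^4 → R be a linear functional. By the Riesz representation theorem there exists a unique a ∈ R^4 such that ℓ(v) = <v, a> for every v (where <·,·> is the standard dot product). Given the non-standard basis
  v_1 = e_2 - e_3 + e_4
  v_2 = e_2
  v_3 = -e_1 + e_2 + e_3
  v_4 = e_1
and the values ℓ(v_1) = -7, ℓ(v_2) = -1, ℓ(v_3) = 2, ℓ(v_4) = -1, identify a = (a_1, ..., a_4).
a = (-1, -1, 2, -4)

Write a = (a_1, ..., a_4) in the standard basis. For each basis vector v_i, ℓ(v_i) = <v_i, a> is a linear equation in the a_j's. Collect the n equations into a matrix system V a = ℓ, where row i of V is v_i (expressed in the standard basis). Since V is invertible (lower-triangular with 1s on the diagonal, up to permutation), solve by back-substitution:
  V =
[[0, 1, -1, 1],
 [0, 1, 0, 0],
 [-1, 1, 1, 0],
 [1, 0, 0, 0]]
  V a = (-7, -1, 2, -1)
Solving gives a = (-1, -1, 2, -4).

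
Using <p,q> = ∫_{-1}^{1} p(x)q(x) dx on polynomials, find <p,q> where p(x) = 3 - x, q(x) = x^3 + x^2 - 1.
<p,q> = -22/5

Expand the product: p(x)·q(x) = -x^4 + 2*x^3 + 3*x^2 + x - 3.
∫_{-1}^{1} of each monomial x^k gives [2/(k+1) if k even, 0 if k odd]. Integrating term-by-term (or equivalently evaluating the antiderivative F(x) = -x^5/5 + x^4/2 + x^3 + x^2/2 - 3*x at the endpoints):
  F(1) − F(−1) = -6/5 − (16/5) = -22/5.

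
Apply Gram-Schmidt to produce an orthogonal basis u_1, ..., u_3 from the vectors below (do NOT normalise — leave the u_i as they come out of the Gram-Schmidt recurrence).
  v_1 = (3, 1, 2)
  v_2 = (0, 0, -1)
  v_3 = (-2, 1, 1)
Orthogonal basis:
  u_1 = (3, 1, 2)
  u_2 = (3/7, 1/7, -5/7)
  u_3 = (-1/2, 3/2, 0)

Apply the Gram-Schmidt recurrence
  u_1 = v_1
  u_i = v_i − Σ_{j<i} ((v_i · u_j) / (u_j · u_j)) · u_j.

Step by step this gives:
  u_1 = (3, 1, 2)
  u_2 = (3/7, 1/7, -5/7)
  u_3 = (-1/2, 3/2, 0)

Orthogonality check:
  u_2 · u_1 = 0 (should be 0)
  u_3 · u_1 = 0 (should be 0)
  u_3 · u_2 = 0 (should be 0)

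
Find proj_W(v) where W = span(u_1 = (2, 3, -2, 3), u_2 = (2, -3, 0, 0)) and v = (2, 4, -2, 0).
proj_W(v) = (224/313, 984/313, -440/313, 660/313)

Set up U = [u_1 | ... | u_2] ∈ R^(4×2). The projector onto W = col(U) is P = U (U^T U)^(-1) U^T.
Compute U^T U =
  [26, -5]
  [-5, 13],
and U^T v = (20, -8).
Solve U^T U · c = U^T v for the coefficients: c = (220/313, -108/313). The projection is proj_W(v) = U c.
Check: (v - proj_W(v)) · u_1 = 0  (should be 0).
Check: (v - proj_W(v)) · u_2 = 0  (should be 0).
Result: proj_W(v) = (224/313, 984/313, -440/313, 660/313).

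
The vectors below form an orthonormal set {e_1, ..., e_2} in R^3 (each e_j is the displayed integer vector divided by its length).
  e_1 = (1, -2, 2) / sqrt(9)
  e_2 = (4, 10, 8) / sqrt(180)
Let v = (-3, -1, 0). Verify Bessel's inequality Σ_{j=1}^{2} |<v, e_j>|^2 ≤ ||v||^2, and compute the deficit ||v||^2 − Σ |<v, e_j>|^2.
Σ |<v, e_j>|^2 = 14/5; ||v||^2 = 10; deficit = 36/5

Write each e_j = u_j / sqrt(<u_j, u_j>) where u_j is the displayed integer vector. Then <v, e_j> = <v, u_j> / sqrt(<u_j, u_j>), so |<v, e_j>|^2 = <v, u_j>^2 / <u_j, u_j>.
Coefficients: <v, e_1> = -1/sqrt(9), <v, e_2> = -22/sqrt(180).
Square and sum: Σ |<v, e_j>|^2 = 14/5.
Compute ||v||^2 = v·v = 10.
Deficit = 10 − 14/5 = 36/5 ≥ 0, confirming Bessel's inequality. (The deficit equals ||v − Σ <v,e_j> e_j||^2, the squared distance from v to span{e_j}.)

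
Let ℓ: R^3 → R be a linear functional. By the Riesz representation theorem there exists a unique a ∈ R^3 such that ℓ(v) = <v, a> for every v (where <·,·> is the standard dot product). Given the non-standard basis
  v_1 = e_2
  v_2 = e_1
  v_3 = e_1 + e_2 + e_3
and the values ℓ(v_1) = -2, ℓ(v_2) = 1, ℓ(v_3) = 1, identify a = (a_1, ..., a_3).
a = (1, -2, 2)

Write a = (a_1, ..., a_3) in the standard basis. For each basis vector v_i, ℓ(v_i) = <v_i, a> is a linear equation in the a_j's. Collect the n equations into a matrix system V a = ℓ, where row i of V is v_i (expressed in the standard basis). Since V is invertible (lower-triangular with 1s on the diagonal, up to permutation), solve by back-substitution:
  V =
[[0, 1, 0],
 [1, 0, 0],
 [1, 1, 1]]
  V a = (-2, 1, 1)
Solving gives a = (1, -2, 2).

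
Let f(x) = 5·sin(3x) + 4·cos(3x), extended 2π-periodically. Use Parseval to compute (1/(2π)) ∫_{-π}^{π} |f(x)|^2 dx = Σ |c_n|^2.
Σ |c_n|^2 = 41/2

Expand |f|^2 and use orthogonality of {sin(nx), cos(mx)} on [-π, π]:
  ∫_{-π}^{π} sin(nx)^2 dx = π, ∫ cos(mx)^2 dx = π, and cross terms integrate to 0.
So ∫_{-π}^{π} f(x)^2 dx = 5^2 · π + 4^2 · π = (25 + 16)π.
Divide by 2π: (25 + 16)/2 = 41/2.
By Parseval, this equals Σ |c_n|^2.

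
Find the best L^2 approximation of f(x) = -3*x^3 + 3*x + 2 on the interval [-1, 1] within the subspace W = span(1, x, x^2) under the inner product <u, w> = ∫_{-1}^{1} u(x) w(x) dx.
g(x) = 6*x/5 + 2

The best approximation g ∈ W is the orthogonal projection of f onto W. Writing g = a_0 + a_1 x + a_2 x^2, the coefficients solve the normal equations G · a = b where
  G_{ij} = <φ_i, φ_j> and b_i = <f, φ_i>, with φ_0 = 1, φ_1 = x, φ_2 = x^2.
G =
  [2, 0, 2/3]
  [0, 2/3, 0]
  [2/3, 0, 2/5],
b = (4, 4/5, 4/3).
Solving gives a_0 = 2, a_1 = 6/5, a_2 = 0, so
  g(x) = 6*x/5 + 2.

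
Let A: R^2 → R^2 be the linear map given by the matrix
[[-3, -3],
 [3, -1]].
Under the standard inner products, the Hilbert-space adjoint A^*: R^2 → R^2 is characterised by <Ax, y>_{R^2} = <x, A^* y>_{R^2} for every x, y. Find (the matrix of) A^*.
A^* = A^T =
[[-3, 3],
 [-3, -1]]

For real matrices with standard dot products, the defining identity <Ax, y> = <x, A^* y> gives (Ax)^T y = x^T (A^*) y, i.e. x^T A^T y = x^T (A^*) y. Since this holds for all x, y, we must have A^* = A^T. Therefore
A^* =
[[-3, 3],
 [-3, -1]].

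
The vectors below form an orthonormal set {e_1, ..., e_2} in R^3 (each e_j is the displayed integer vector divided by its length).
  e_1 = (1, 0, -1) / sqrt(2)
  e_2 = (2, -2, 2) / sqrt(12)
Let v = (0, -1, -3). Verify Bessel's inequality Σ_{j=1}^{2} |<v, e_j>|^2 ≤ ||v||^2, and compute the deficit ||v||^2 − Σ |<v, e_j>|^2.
Σ |<v, e_j>|^2 = 35/6; ||v||^2 = 10; deficit = 25/6

Write each e_j = u_j / sqrt(<u_j, u_j>) where u_j is the displayed integer vector. Then <v, e_j> = <v, u_j> / sqrt(<u_j, u_j>), so |<v, e_j>|^2 = <v, u_j>^2 / <u_j, u_j>.
Coefficients: <v, e_1> = 3/sqrt(2), <v, e_2> = -4/sqrt(12).
Square and sum: Σ |<v, e_j>|^2 = 35/6.
Compute ||v||^2 = v·v = 10.
Deficit = 10 − 35/6 = 25/6 ≥ 0, confirming Bessel's inequality. (The deficit equals ||v − Σ <v,e_j> e_j||^2, the squared distance from v to span{e_j}.)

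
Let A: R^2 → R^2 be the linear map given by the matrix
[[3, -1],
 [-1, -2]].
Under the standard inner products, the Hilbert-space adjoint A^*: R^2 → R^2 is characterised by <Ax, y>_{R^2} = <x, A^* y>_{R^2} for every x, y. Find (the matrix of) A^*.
A^* = A^T =
[[3, -1],
 [-1, -2]]

For real matrices with standard dot products, the defining identity <Ax, y> = <x, A^* y> gives (Ax)^T y = x^T (A^*) y, i.e. x^T A^T y = x^T (A^*) y. Since this holds for all x, y, we must have A^* = A^T. Therefore
A^* =
[[3, -1],
 [-1, -2]].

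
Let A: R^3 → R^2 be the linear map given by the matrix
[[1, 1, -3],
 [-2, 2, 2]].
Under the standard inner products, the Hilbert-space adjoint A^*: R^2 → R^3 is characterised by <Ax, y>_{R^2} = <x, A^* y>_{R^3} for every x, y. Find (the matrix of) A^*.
A^* = A^T =
[[1, -2],
 [1, 2],
 [-3, 2]]

For real matrices with standard dot products, the defining identity <Ax, y> = <x, A^* y> gives (Ax)^T y = x^T (A^*) y, i.e. x^T A^T y = x^T (A^*) y. Since this holds for all x, y, we must have A^* = A^T. Therefore
A^* =
[[1, -2],
 [1, 2],
 [-3, 2]].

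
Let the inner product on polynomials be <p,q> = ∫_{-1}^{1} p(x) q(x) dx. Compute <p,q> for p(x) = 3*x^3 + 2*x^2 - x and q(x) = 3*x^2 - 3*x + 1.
<p,q> = 32/15

Expand the product: p(x)·q(x) = 9*x^5 - 3*x^4 - 6*x^3 + 5*x^2 - x.
∫_{-1}^{1} of each monomial x^k gives [2/(k+1) if k even, 0 if k odd]. Integrating term-by-term (or equivalently evaluating the antiderivative F(x) = 3*x^6/2 - 3*x^5/5 - 3*x^4/2 + 5*x^3/3 - x^2/2 at the endpoints):
  F(1) − F(−1) = 17/30 − (-47/30) = 32/15.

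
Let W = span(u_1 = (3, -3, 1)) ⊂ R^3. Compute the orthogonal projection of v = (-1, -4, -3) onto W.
proj_W(v) = (18/19, -18/19, 6/19)

Set up U = [u_1 | ... | u_1] ∈ R^(3×1). The projector onto W = col(U) is P = U (U^T U)^(-1) U^T.
Compute U^T U =
  [19],
and U^T v = (6).
Solve U^T U · c = U^T v for the coefficients: c = (6/19). The projection is proj_W(v) = U c.
Check: (v - proj_W(v)) · u_1 = 0  (should be 0).
Result: proj_W(v) = (18/19, -18/19, 6/19).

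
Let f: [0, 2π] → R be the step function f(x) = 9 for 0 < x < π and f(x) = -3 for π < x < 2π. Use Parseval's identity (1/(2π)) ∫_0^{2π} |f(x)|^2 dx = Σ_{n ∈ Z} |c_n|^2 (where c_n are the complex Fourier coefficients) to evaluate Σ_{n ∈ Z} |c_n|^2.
Σ |c_n|^2 = 45

Parseval equates the L^2 energy of f (normalised by 1/(2π)) with the ℓ^2 sum of its Fourier coefficients: (1/(2π)) ∫_0^{2π} |f|^2 = Σ |c_n|^2.
Compute the left side: (1/(2π)) [∫_0^π 9^2 dx + ∫_π^{2π} (-3)^2 dx] = (1/(2π)) · (81π + 9π) = (81 + 9)/2 = 45.
So Σ_{n ∈ Z} |c_n|^2 = 45.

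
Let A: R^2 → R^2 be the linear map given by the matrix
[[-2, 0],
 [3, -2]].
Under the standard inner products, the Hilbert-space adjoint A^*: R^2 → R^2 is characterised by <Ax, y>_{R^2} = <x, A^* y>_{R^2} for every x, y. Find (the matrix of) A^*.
A^* = A^T =
[[-2, 3],
 [0, -2]]

For real matrices with standard dot products, the defining identity <Ax, y> = <x, A^* y> gives (Ax)^T y = x^T (A^*) y, i.e. x^T A^T y = x^T (A^*) y. Since this holds for all x, y, we must have A^* = A^T. Therefore
A^* =
[[-2, 3],
 [0, -2]].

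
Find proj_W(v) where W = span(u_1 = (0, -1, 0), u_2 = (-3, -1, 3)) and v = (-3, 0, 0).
proj_W(v) = (-3/2, 0, 3/2)

Set up U = [u_1 | ... | u_2] ∈ R^(3×2). The projector onto W = col(U) is P = U (U^T U)^(-1) U^T.
Compute U^T U =
  [1, 1]
  [1, 19],
and U^T v = (0, 9).
Solve U^T U · c = U^T v for the coefficients: c = (-1/2, 1/2). The projection is proj_W(v) = U c.
Check: (v - proj_W(v)) · u_1 = 0  (should be 0).
Check: (v - proj_W(v)) · u_2 = 0  (should be 0).
Result: proj_W(v) = (-3/2, 0, 3/2).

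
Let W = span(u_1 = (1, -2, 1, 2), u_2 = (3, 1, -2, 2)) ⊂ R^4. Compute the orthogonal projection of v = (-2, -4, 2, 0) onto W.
proj_W(v) = (-34/19, -536/171, 514/171, 44/171)

Set up U = [u_1 | ... | u_2] ∈ R^(4×2). The projector onto W = col(U) is P = U (U^T U)^(-1) U^T.
Compute U^T U =
  [10, 3]
  [3, 18],
and U^T v = (8, -14).
Solve U^T U · c = U^T v for the coefficients: c = (62/57, -164/171). The projection is proj_W(v) = U c.
Check: (v - proj_W(v)) · u_1 = 0  (should be 0).
Check: (v - proj_W(v)) · u_2 = 0  (should be 0).
Result: proj_W(v) = (-34/19, -536/171, 514/171, 44/171).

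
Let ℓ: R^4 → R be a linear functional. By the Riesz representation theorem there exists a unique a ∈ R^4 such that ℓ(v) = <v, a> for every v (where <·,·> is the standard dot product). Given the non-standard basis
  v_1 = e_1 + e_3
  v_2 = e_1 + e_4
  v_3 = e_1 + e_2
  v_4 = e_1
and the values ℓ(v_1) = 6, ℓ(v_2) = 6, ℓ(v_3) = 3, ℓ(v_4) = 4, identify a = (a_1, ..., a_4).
a = (4, -1, 2, 2)

Write a = (a_1, ..., a_4) in the standard basis. For each basis vector v_i, ℓ(v_i) = <v_i, a> is a linear equation in the a_j's. Collect the n equations into a matrix system V a = ℓ, where row i of V is v_i (expressed in the standard basis). Since V is invertible (lower-triangular with 1s on the diagonal, up to permutation), solve by back-substitution:
  V =
[[1, 0, 1, 0],
 [1, 0, 0, 1],
 [1, 1, 0, 0],
 [1, 0, 0, 0]]
  V a = (6, 6, 3, 4)
Solving gives a = (4, -1, 2, 2).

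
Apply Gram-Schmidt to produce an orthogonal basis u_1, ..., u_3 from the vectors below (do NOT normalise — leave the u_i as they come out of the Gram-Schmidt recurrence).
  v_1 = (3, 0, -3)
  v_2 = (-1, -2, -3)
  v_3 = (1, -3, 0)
Orthogonal basis:
  u_1 = (3, 0, -3)
  u_2 = (-2, -2, -2)
  u_3 = (7/6, -7/3, 7/6)

Apply the Gram-Schmidt recurrence
  u_1 = v_1
  u_i = v_i − Σ_{j<i} ((v_i · u_j) / (u_j · u_j)) · u_j.

Step by step this gives:
  u_1 = (3, 0, -3)
  u_2 = (-2, -2, -2)
  u_3 = (7/6, -7/3, 7/6)

Orthogonality check:
  u_2 · u_1 = 0 (should be 0)
  u_3 · u_1 = 0 (should be 0)
  u_3 · u_2 = 0 (should be 0)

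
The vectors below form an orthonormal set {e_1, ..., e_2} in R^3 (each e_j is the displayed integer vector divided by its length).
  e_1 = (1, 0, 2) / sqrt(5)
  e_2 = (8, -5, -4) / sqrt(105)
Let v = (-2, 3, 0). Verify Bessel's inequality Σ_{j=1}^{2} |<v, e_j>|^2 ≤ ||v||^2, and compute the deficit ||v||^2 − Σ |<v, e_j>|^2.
Σ |<v, e_j>|^2 = 209/21; ||v||^2 = 13; deficit = 64/21

Write each e_j = u_j / sqrt(<u_j, u_j>) where u_j is the displayed integer vector. Then <v, e_j> = <v, u_j> / sqrt(<u_j, u_j>), so |<v, e_j>|^2 = <v, u_j>^2 / <u_j, u_j>.
Coefficients: <v, e_1> = -2/sqrt(5), <v, e_2> = -31/sqrt(105).
Square and sum: Σ |<v, e_j>|^2 = 209/21.
Compute ||v||^2 = v·v = 13.
Deficit = 13 − 209/21 = 64/21 ≥ 0, confirming Bessel's inequality. (The deficit equals ||v − Σ <v,e_j> e_j||^2, the squared distance from v to span{e_j}.)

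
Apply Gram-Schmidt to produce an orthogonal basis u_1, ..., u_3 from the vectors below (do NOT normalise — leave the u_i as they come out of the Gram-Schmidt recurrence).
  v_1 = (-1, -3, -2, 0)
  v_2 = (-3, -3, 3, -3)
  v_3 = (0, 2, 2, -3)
Orthogonal basis:
  u_1 = (-1, -3, -2, 0)
  u_2 = (-18/7, -12/7, 27/7, -3)
  u_3 = (4/13, 7/13, -25/26, -47/26)

Apply the Gram-Schmidt recurrence
  u_1 = v_1
  u_i = v_i − Σ_{j<i} ((v_i · u_j) / (u_j · u_j)) · u_j.

Step by step this gives:
  u_1 = (-1, -3, -2, 0)
  u_2 = (-18/7, -12/7, 27/7, -3)
  u_3 = (4/13, 7/13, -25/26, -47/26)

Orthogonality check:
  u_2 · u_1 = 0 (should be 0)
  u_3 · u_1 = 0 (should be 0)
  u_3 · u_2 = 0 (should be 0)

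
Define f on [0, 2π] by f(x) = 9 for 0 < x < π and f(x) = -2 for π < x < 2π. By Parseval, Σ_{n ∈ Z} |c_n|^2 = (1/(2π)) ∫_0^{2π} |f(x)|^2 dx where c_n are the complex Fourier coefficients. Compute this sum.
Σ |c_n|^2 = 85/2

Parseval equates the L^2 energy of f (normalised by 1/(2π)) with the ℓ^2 sum of its Fourier coefficients: (1/(2π)) ∫_0^{2π} |f|^2 = Σ |c_n|^2.
Compute the left side: (1/(2π)) [∫_0^π 9^2 dx + ∫_π^{2π} (-2)^2 dx] = (1/(2π)) · (81π + 4π) = (81 + 4)/2 = 85/2.
So Σ_{n ∈ Z} |c_n|^2 = 85/2.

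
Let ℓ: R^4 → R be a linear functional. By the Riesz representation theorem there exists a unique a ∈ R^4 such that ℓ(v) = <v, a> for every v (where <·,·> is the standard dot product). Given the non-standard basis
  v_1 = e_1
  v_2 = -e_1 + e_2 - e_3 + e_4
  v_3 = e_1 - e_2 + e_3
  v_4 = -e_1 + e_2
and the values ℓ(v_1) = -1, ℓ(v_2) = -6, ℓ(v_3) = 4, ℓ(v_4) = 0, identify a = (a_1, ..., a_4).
a = (-1, -1, 4, -2)

Write a = (a_1, ..., a_4) in the standard basis. For each basis vector v_i, ℓ(v_i) = <v_i, a> is a linear equation in the a_j's. Collect the n equations into a matrix system V a = ℓ, where row i of V is v_i (expressed in the standard basis). Since V is invertible (lower-triangular with 1s on the diagonal, up to permutation), solve by back-substitution:
  V =
[[1, 0, 0, 0],
 [-1, 1, -1, 1],
 [1, -1, 1, 0],
 [-1, 1, 0, 0]]
  V a = (-1, -6, 4, 0)
Solving gives a = (-1, -1, 4, -2).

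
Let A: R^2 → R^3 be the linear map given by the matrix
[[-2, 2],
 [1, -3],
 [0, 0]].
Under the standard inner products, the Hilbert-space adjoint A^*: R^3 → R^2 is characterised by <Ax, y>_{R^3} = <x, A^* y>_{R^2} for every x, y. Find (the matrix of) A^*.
A^* = A^T =
[[-2, 1, 0],
 [2, -3, 0]]

For real matrices with standard dot products, the defining identity <Ax, y> = <x, A^* y> gives (Ax)^T y = x^T (A^*) y, i.e. x^T A^T y = x^T (A^*) y. Since this holds for all x, y, we must have A^* = A^T. Therefore
A^* =
[[-2, 1, 0],
 [2, -3, 0]].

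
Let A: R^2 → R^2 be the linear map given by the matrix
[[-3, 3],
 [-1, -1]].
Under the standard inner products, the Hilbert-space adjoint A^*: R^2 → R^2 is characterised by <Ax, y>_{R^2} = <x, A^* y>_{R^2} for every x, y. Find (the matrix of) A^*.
A^* = A^T =
[[-3, -1],
 [3, -1]]

For real matrices with standard dot products, the defining identity <Ax, y> = <x, A^* y> gives (Ax)^T y = x^T (A^*) y, i.e. x^T A^T y = x^T (A^*) y. Since this holds for all x, y, we must have A^* = A^T. Therefore
A^* =
[[-3, -1],
 [3, -1]].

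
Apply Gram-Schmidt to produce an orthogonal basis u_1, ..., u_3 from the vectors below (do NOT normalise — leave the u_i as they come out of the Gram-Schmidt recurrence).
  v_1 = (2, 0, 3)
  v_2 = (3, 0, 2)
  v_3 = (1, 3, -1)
Orthogonal basis:
  u_1 = (2, 0, 3)
  u_2 = (15/13, 0, -10/13)
  u_3 = (0, 3, 0)

Apply the Gram-Schmidt recurrence
  u_1 = v_1
  u_i = v_i − Σ_{j<i} ((v_i · u_j) / (u_j · u_j)) · u_j.

Step by step this gives:
  u_1 = (2, 0, 3)
  u_2 = (15/13, 0, -10/13)
  u_3 = (0, 3, 0)

Orthogonality check:
  u_2 · u_1 = 0 (should be 0)
  u_3 · u_1 = 0 (should be 0)
  u_3 · u_2 = 0 (should be 0)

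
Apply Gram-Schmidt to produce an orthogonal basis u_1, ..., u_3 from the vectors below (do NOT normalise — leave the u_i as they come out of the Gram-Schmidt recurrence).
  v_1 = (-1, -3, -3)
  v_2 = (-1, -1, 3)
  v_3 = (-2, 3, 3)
Orthogonal basis:
  u_1 = (-1, -3, -3)
  u_2 = (-24/19, -34/19, 42/19)
  u_3 = (-54/23, 27/23, -9/23)

Apply the Gram-Schmidt recurrence
  u_1 = v_1
  u_i = v_i − Σ_{j<i} ((v_i · u_j) / (u_j · u_j)) · u_j.

Step by step this gives:
  u_1 = (-1, -3, -3)
  u_2 = (-24/19, -34/19, 42/19)
  u_3 = (-54/23, 27/23, -9/23)

Orthogonality check:
  u_2 · u_1 = 0 (should be 0)
  u_3 · u_1 = 0 (should be 0)
  u_3 · u_2 = 0 (should be 0)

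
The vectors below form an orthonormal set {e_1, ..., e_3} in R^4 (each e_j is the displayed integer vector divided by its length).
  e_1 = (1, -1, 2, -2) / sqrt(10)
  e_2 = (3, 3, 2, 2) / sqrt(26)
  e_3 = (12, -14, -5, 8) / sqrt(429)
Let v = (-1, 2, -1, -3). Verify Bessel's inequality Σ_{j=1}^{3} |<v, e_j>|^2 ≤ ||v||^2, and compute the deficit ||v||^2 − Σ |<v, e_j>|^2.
Σ |<v, e_j>|^2 = 1514/165; ||v||^2 = 15; deficit = 961/165

Write each e_j = u_j / sqrt(<u_j, u_j>) where u_j is the displayed integer vector. Then <v, e_j> = <v, u_j> / sqrt(<u_j, u_j>), so |<v, e_j>|^2 = <v, u_j>^2 / <u_j, u_j>.
Coefficients: <v, e_1> = 1/sqrt(10), <v, e_2> = -5/sqrt(26), <v, e_3> = -59/sqrt(429).
Square and sum: Σ |<v, e_j>|^2 = 1514/165.
Compute ||v||^2 = v·v = 15.
Deficit = 15 − 1514/165 = 961/165 ≥ 0, confirming Bessel's inequality. (The deficit equals ||v − Σ <v,e_j> e_j||^2, the squared distance from v to span{e_j}.)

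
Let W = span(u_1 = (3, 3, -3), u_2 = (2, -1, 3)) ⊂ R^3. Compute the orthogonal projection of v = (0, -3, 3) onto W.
proj_W(v) = (-6/19, -42/19, 66/19)

Set up U = [u_1 | ... | u_2] ∈ R^(3×2). The projector onto W = col(U) is P = U (U^T U)^(-1) U^T.
Compute U^T U =
  [27, -6]
  [-6, 14],
and U^T v = (-18, 12).
Solve U^T U · c = U^T v for the coefficients: c = (-10/19, 12/19). The projection is proj_W(v) = U c.
Check: (v - proj_W(v)) · u_1 = 0  (should be 0).
Check: (v - proj_W(v)) · u_2 = 0  (should be 0).
Result: proj_W(v) = (-6/19, -42/19, 66/19).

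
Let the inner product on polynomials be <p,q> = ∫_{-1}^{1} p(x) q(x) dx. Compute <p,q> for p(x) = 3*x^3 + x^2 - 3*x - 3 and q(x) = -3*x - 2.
<p,q> = 196/15

Expand the product: p(x)·q(x) = -9*x^4 - 9*x^3 + 7*x^2 + 15*x + 6.
∫_{-1}^{1} of each monomial x^k gives [2/(k+1) if k even, 0 if k odd]. Integrating term-by-term (or equivalently evaluating the antiderivative F(x) = -9*x^5/5 - 9*x^4/4 + 7*x^3/3 + 15*x^2/2 + 6*x at the endpoints):
  F(1) − F(−1) = 707/60 − (-77/60) = 196/15.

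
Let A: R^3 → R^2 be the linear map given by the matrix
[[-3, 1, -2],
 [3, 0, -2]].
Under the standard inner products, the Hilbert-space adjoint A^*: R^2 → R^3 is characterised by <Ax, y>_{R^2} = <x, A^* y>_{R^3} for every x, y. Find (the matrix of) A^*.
A^* = A^T =
[[-3, 3],
 [1, 0],
 [-2, -2]]

For real matrices with standard dot products, the defining identity <Ax, y> = <x, A^* y> gives (Ax)^T y = x^T (A^*) y, i.e. x^T A^T y = x^T (A^*) y. Since this holds for all x, y, we must have A^* = A^T. Therefore
A^* =
[[-3, 3],
 [1, 0],
 [-2, -2]].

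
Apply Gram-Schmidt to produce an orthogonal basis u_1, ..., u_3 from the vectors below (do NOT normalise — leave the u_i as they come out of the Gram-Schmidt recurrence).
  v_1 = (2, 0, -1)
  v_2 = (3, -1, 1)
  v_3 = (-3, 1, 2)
Orthogonal basis:
  u_1 = (2, 0, -1)
  u_2 = (1, -1, 2)
  u_3 = (1/5, 1, 2/5)

Apply the Gram-Schmidt recurrence
  u_1 = v_1
  u_i = v_i − Σ_{j<i} ((v_i · u_j) / (u_j · u_j)) · u_j.

Step by step this gives:
  u_1 = (2, 0, -1)
  u_2 = (1, -1, 2)
  u_3 = (1/5, 1, 2/5)

Orthogonality check:
  u_2 · u_1 = 0 (should be 0)
  u_3 · u_1 = 0 (should be 0)
  u_3 · u_2 = 0 (should be 0)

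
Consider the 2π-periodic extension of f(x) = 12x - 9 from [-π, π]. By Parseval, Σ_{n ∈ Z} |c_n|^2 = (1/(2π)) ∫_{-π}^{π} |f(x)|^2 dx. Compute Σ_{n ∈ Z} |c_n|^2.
Σ |c_n|^2 = 48π^2 + 81

Expand and integrate term by term over [-π, π]:
  ∫ (12x)^2 dx = 144·(2π^3/3); ∫ 2·12·(-9)·x dx = 0 (odd integrand); ∫ (-9)^2 dx = 81·2π.
So (1/(2π)) ∫_{-π}^{π} (12x - 9)^2 dx = 144π^2/3 + 81 = 48π^2 + 81.
Parseval ⇒ Σ |c_n|^2 = 48π^2 + 81.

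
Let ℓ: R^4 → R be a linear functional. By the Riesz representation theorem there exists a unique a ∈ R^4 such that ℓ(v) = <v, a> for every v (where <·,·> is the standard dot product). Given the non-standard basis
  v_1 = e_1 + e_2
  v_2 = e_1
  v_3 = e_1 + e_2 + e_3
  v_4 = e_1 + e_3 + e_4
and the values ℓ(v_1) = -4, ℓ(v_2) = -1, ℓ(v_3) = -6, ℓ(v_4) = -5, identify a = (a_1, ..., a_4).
a = (-1, -3, -2, -2)

Write a = (a_1, ..., a_4) in the standard basis. For each basis vector v_i, ℓ(v_i) = <v_i, a> is a linear equation in the a_j's. Collect the n equations into a matrix system V a = ℓ, where row i of V is v_i (expressed in the standard basis). Since V is invertible (lower-triangular with 1s on the diagonal, up to permutation), solve by back-substitution:
  V =
[[1, 1, 0, 0],
 [1, 0, 0, 0],
 [1, 1, 1, 0],
 [1, 0, 1, 1]]
  V a = (-4, -1, -6, -5)
Solving gives a = (-1, -3, -2, -2).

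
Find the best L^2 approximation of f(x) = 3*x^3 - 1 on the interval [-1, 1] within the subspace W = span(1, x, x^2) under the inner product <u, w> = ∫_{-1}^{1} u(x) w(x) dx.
g(x) = 9*x/5 - 1

The best approximation g ∈ W is the orthogonal projection of f onto W. Writing g = a_0 + a_1 x + a_2 x^2, the coefficients solve the normal equations G · a = b where
  G_{ij} = <φ_i, φ_j> and b_i = <f, φ_i>, with φ_0 = 1, φ_1 = x, φ_2 = x^2.
G =
  [2, 0, 2/3]
  [0, 2/3, 0]
  [2/3, 0, 2/5],
b = (-2, 6/5, -2/3).
Solving gives a_0 = -1, a_1 = 9/5, a_2 = 0, so
  g(x) = 9*x/5 - 1.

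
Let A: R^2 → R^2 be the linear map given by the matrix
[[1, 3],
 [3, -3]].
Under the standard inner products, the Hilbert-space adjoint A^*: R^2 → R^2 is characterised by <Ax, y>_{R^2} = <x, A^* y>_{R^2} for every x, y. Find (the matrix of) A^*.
A^* = A^T =
[[1, 3],
 [3, -3]]

For real matrices with standard dot products, the defining identity <Ax, y> = <x, A^* y> gives (Ax)^T y = x^T (A^*) y, i.e. x^T A^T y = x^T (A^*) y. Since this holds for all x, y, we must have A^* = A^T. Therefore
A^* =
[[1, 3],
 [3, -3]].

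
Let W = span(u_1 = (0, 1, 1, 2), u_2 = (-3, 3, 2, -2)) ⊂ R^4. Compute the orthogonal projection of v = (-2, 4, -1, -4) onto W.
proj_W(v) = (-447/155, 293/155, 144/155, -606/155)

Set up U = [u_1 | ... | u_2] ∈ R^(4×2). The projector onto W = col(U) is P = U (U^T U)^(-1) U^T.
Compute U^T U =
  [6, 1]
  [1, 26],
and U^T v = (-5, 24).
Solve U^T U · c = U^T v for the coefficients: c = (-154/155, 149/155). The projection is proj_W(v) = U c.
Check: (v - proj_W(v)) · u_1 = 0  (should be 0).
Check: (v - proj_W(v)) · u_2 = 0  (should be 0).
Result: proj_W(v) = (-447/155, 293/155, 144/155, -606/155).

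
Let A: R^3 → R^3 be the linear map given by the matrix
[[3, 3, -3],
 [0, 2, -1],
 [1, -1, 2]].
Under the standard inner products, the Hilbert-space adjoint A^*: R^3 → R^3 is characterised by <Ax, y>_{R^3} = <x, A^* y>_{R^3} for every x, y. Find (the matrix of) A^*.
A^* = A^T =
[[3, 0, 1],
 [3, 2, -1],
 [-3, -1, 2]]

For real matrices with standard dot products, the defining identity <Ax, y> = <x, A^* y> gives (Ax)^T y = x^T (A^*) y, i.e. x^T A^T y = x^T (A^*) y. Since this holds for all x, y, we must have A^* = A^T. Therefore
A^* =
[[3, 0, 1],
 [3, 2, -1],
 [-3, -1, 2]].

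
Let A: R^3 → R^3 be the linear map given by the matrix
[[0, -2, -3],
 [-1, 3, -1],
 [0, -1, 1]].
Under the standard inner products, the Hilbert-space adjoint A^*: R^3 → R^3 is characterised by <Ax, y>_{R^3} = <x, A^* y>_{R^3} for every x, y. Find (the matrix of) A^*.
A^* = A^T =
[[0, -1, 0],
 [-2, 3, -1],
 [-3, -1, 1]]

For real matrices with standard dot products, the defining identity <Ax, y> = <x, A^* y> gives (Ax)^T y = x^T (A^*) y, i.e. x^T A^T y = x^T (A^*) y. Since this holds for all x, y, we must have A^* = A^T. Therefore
A^* =
[[0, -1, 0],
 [-2, 3, -1],
 [-3, -1, 1]].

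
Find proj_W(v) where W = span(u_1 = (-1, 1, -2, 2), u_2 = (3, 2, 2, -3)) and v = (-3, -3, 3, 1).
proj_W(v) = (-256/139, -564/139, 144/139, 20/139)

Set up U = [u_1 | ... | u_2] ∈ R^(4×2). The projector onto W = col(U) is P = U (U^T U)^(-1) U^T.
Compute U^T U =
  [10, -11]
  [-11, 26],
and U^T v = (-4, -12).
Solve U^T U · c = U^T v for the coefficients: c = (-236/139, -164/139). The projection is proj_W(v) = U c.
Check: (v - proj_W(v)) · u_1 = 0  (should be 0).
Check: (v - proj_W(v)) · u_2 = 0  (should be 0).
Result: proj_W(v) = (-256/139, -564/139, 144/139, 20/139).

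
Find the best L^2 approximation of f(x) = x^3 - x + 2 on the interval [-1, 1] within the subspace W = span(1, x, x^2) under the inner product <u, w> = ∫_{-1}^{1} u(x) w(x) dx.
g(x) = 2 - 2*x/5

The best approximation g ∈ W is the orthogonal projection of f onto W. Writing g = a_0 + a_1 x + a_2 x^2, the coefficients solve the normal equations G · a = b where
  G_{ij} = <φ_i, φ_j> and b_i = <f, φ_i>, with φ_0 = 1, φ_1 = x, φ_2 = x^2.
G =
  [2, 0, 2/3]
  [0, 2/3, 0]
  [2/3, 0, 2/5],
b = (4, -4/15, 4/3).
Solving gives a_0 = 2, a_1 = -2/5, a_2 = 0, so
  g(x) = 2 - 2*x/5.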